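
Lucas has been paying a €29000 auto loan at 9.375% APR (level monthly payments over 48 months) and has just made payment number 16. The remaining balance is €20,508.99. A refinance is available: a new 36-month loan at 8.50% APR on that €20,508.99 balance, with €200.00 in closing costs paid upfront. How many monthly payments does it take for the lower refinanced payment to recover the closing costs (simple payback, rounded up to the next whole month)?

Current payment = 29,000 × 9.375%/12 / (1 − (1+0.0078125)^−48) = €726.84.
Refinanced payment = 20,508.99 × 0.0070833 / (1 − (1+0.0070833)^−36) = €647.42.
Monthly savings = €726.84 − €647.42 = €79.42.
Break-even = €200.00 / €79.42 = 2.52 → 3 months.

3 months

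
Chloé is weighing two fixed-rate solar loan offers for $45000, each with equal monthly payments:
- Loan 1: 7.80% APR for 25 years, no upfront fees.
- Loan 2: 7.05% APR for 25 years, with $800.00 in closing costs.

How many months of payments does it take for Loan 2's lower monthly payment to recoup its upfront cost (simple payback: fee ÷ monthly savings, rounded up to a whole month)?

37 months

Loan 1: monthly rate = 7.8%/12 = 0.0065000; payment = 45,000 × 0.0065000 / (1 − (1+0.0065000)^−300) = $341.38.
Loan 2: at 7.05% the monthly rate is 0.0058750, so the payment is 45,000 × 0.0058750 / (1 − 1.0058750^−300) = $319.49.
Monthly savings = $341.38 − $319.49 = $21.89.
Break-even = $800.00 / $21.89 = 36.55 → 37 months.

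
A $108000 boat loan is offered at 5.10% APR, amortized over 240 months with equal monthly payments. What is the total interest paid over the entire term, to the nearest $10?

$64,500

Monthly rate = 5.1%/12 = 0.0042500; payment = 108,000 × 0.0042500 / (1 − (1+0.0042500)^−240) = $718.73.
Total paid = 240 × $718.73 = $172,495.20; interest = $172,495.20 − $108,000 = $64,495.20.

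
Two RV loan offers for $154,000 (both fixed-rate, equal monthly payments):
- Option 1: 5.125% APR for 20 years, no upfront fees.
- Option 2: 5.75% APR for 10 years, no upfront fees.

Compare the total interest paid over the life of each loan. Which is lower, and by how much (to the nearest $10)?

Option 2 by $43,630

Option 1: at 5.125% the monthly rate is 0.0042708, so the payment is 154,000 × 0.0042708 / (1 − 1.0042708^−240) = $1,027.00.
Total interest on Option 1 = 240 × $1,027.00 − $154,000 = $92,480.00.
Option 2: at 5.75% the monthly rate is 0.0047917, so the payment is 154,000 × 0.0047917 / (1 − 1.0047917^−120) = $1,690.45.
Total interest on Option 2 = 120 × $1,690.45 − $154,000 = $48,854.00.
Option 2 is lower by $43,626.00.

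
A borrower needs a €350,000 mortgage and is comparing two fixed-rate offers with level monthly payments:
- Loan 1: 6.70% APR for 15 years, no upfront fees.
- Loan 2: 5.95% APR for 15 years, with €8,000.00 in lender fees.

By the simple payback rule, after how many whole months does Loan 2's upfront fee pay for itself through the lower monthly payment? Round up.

56 months

Loan 1: monthly rate = 6.7%/12 = 0.0055833; payment = 350,000 × 0.0055833 / (1 − (1+0.0055833)^−180) = €3,087.49.
Loan 2: at 5.95% the monthly rate is 0.0049583, so the payment is 350,000 × 0.0049583 / (1 − 1.0049583^−180) = €2,944.05.
Monthly savings = €3,087.49 − €2,944.05 = €143.44.
Break-even = €8,000.00 / €143.44 = 55.77 → 56 months.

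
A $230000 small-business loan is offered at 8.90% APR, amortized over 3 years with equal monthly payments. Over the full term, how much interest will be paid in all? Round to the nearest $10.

$32,920

Monthly rate = 8.9%/12 = 0.0074167; payment = 230,000 × 0.0074167 / (1 − (1+0.0074167)^−36) = $7,303.24.
Total paid = 36 × $7,303.24 = $262,916.64; interest = $262,916.64 − $230,000 = $32,916.64.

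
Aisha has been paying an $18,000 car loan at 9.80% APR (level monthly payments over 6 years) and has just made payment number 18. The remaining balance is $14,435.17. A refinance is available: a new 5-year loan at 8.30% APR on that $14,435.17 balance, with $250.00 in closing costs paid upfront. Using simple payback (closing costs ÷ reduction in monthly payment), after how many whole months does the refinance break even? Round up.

7 months

Current payment = 18,000 × 9.8%/12 / (1 − (1+0.0081667)^−72) = $331.65.
Refinanced payment = 14,435.17 × 0.0069167 / (1 − (1+0.0069167)^−60) = $294.77.
Monthly savings = $331.65 − $294.77 = $36.88.
Break-even = $250.00 / $36.88 = 6.78 → 7 months.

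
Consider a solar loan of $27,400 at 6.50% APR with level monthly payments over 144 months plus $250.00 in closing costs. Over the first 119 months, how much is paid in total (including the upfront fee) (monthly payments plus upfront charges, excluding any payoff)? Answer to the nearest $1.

At 6.50% the monthly rate is 0.0054167, so the payment is 27,400 × 0.0054167 / (1 − 1.0054167^−144) = $274.53.
Total outlay = 119 × $274.53 + $250.00 = $32,919.07.

$32,919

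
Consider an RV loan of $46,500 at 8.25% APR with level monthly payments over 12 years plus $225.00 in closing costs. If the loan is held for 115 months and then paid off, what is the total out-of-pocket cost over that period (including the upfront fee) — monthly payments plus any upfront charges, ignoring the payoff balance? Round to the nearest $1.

At 8.25% the monthly rate is 0.0068750, so the payment is 46,500 × 0.0068750 / (1 − 1.0068750^−144) = $509.74.
Total outlay = 115 × $509.74 + $225.00 = $58,845.10.

$58,845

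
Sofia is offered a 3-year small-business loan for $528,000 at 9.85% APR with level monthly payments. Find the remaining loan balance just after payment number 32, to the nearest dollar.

$66,627

With monthly rate i = 9.85%/12 = 0.0082083, the balance after k of n payments is P · [(1+i)^n − (1+i)^k] / [(1+i)^n − 1].
(1+0.0082083)^36 = 1.34217820 and (1+0.0082083)^32 = 1.29899969, so the balance is 528,000 × (1.34217820 − 1.29899969) / (1.34217820 − 1) = $66,626.83.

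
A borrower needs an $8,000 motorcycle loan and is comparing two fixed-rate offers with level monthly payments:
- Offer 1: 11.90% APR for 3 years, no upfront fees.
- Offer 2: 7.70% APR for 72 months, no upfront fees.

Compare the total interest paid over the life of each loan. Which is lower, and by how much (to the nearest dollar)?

Offer 1 by $463

Offer 1: at 11.90% the monthly rate is 0.0099167, so the payment is 8,000 × 0.0099167 / (1 − 1.0099167^−36) = $265.33.
Total interest on Offer 1 = 36 × $265.33 − $8,000 = $1,551.88.
Offer 2: monthly rate = 7.7%/12 = 0.0064167; payment = 8,000 × 0.0064167 / (1 − (1+0.0064167)^−72) = $139.10.
Total interest on Offer 2 = 72 × $139.10 − $8,000 = $2,015.20.
Offer 1 is lower by $463.32.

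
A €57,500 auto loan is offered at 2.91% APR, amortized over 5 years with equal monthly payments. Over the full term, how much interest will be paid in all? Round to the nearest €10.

At 2.91% the monthly rate is 0.0024250, so the payment is 57,500 × 0.0024250 / (1 − 1.0024250^−60) = €1,030.90.
Total paid = 60 × €1,030.90 = €61,854.00; interest = €61,854.00 − €57,500 = €4,354.00.

€4,350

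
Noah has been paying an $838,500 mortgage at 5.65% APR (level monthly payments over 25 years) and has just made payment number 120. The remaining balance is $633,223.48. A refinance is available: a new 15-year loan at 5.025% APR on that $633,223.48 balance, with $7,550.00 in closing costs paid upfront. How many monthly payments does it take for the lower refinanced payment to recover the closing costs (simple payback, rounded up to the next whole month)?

37 months

Current payment = 838,500 × 5.65%/12 / (1 − (1+0.0047083)^−300) = $5,224.51.
Refinanced payment = 633,223.48 × 0.0041875 / (1 − (1+0.0041875)^−180) = $5,015.74.
Monthly savings = $5,224.51 − $5,015.74 = $208.77.
Break-even = $7,550.00 / $208.77 = 36.16 → 37 months.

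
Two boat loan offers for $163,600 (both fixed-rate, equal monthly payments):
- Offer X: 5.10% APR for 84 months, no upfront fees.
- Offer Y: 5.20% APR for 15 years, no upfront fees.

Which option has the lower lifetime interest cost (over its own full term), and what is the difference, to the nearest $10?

Offer X: monthly rate = 5.1%/12 = 0.0042500; payment = 163,600 × 0.0042500 / (1 − (1+0.0042500)^−84) = $2,320.00.
Total interest on Offer X = 84 × $2,320.00 − $163,600 = $31,280.00.
Offer Y: monthly rate = 5.2%/12 = 0.0043333; payment = 163,600 × 0.0043333 / (1 − (1+0.0043333)^−180) = $1,310.85.
Total interest on Offer Y = 180 × $1,310.85 − $163,600 = $72,353.00.
Offer X is lower by $41,073.00.

Offer X by $41,070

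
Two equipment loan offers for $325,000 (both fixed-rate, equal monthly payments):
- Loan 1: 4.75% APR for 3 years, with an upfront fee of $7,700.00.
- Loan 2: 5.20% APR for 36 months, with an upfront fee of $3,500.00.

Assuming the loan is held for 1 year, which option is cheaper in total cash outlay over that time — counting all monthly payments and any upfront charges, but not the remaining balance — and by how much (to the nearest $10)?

Loan 1: at 4.75% the monthly rate is 0.0039583, so the payment is 325,000 × 0.0039583 / (1 − 1.0039583^−36) = $9,704.10.
Loan 2: at 5.20% the monthly rate is 0.0043333, so the payment is 325,000 × 0.0043333 / (1 − 1.0043333^−36) = $9,769.75.
Over 12 months: Loan 1 costs 12 × $9,704.10 + $7,700.00 = $124,149.20; Loan 2 costs 12 × $9,769.75 + $3,500.00 = $120,737.00.
Loan 2 is cheaper by $124,149.20 − $120,737.00 = $3,412.20.

Loan 2 by $3,410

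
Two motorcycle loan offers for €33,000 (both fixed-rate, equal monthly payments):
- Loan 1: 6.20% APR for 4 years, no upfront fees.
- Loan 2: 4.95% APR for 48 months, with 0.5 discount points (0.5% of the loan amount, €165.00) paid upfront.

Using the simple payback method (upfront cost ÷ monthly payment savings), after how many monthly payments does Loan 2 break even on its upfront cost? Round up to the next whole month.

9 months

Loan 1: monthly rate = 6.2%/12 = 0.0051667; payment = 33,000 × 0.0051667 / (1 − (1+0.0051667)^−48) = €778.04.
Loan 2: at 4.95% the monthly rate is 0.0041250, so the payment is 33,000 × 0.0041250 / (1 − 1.0041250^−48) = €759.22.
Monthly savings = €778.04 − €759.22 = €18.82.
Break-even = €165.00 / €18.82 = 8.77 → 9 months.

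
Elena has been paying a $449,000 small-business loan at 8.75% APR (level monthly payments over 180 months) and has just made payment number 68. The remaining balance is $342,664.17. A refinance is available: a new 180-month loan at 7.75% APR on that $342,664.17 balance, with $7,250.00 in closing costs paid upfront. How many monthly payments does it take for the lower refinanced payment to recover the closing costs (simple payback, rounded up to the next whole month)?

6 months

Current payment = 449,000 × 8.75%/12 / (1 − (1+0.0072917)^−180) = $4,487.52.
Refinanced payment = 342,664.17 × 0.0064583 / (1 − (1+0.0064583)^−180) = $3,225.41.
Monthly savings = $4,487.52 − $3,225.41 = $1,262.11.
Break-even = $7,250.00 / $1,262.11 = 5.74 → 6 months.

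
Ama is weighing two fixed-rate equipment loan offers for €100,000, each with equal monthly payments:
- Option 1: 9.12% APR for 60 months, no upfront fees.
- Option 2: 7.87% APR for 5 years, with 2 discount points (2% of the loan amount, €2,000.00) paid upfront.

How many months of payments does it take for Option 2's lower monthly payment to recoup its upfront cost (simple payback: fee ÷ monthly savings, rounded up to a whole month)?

Option 1: monthly rate = 9.12%/12 = 0.0076000; payment = 100,000 × 0.0076000 / (1 − (1+0.0076000)^−60) = €2,081.66.
Option 2: monthly rate = 7.87%/12 = 0.0065583; payment = 100,000 × 0.0065583 / (1 − (1+0.0065583)^−60) = €2,021.42.
Monthly savings = €2,081.66 − €2,021.42 = €60.24.
Break-even = €2,000.00 / €60.24 = 33.20 → 34 months.

34 months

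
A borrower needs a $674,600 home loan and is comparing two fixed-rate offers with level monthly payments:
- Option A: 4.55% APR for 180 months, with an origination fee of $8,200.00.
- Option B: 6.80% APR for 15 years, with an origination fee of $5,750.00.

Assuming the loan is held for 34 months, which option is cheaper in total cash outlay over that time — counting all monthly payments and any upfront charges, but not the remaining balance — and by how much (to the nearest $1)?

Option A: at 4.55% the monthly rate is 0.0037917, so the payment is 674,600 × 0.0037917 / (1 − 1.0037917^−180) = $5,177.90.
Option B: monthly rate = 6.8%/12 = 0.0056667; payment = 674,600 × 0.0056667 / (1 − (1+0.0056667)^−180) = $5,988.32.
Over 34 months: Option A costs 34 × $5,177.90 + $8,200.00 = $184,248.60; Option B costs 34 × $5,988.32 + $5,750.00 = $209,352.88.
Option A is cheaper by $209,352.88 − $184,248.60 = $25,104.28.

Option A by $25,104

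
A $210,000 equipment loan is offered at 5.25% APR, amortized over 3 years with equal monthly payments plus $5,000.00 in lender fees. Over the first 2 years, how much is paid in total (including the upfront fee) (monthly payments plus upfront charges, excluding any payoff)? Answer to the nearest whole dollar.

$156,620

Monthly rate = 5.25%/12 = 0.0043750; payment = 210,000 × 0.0043750 / (1 − (1+0.0043750)^−36) = $6,317.49.
Total outlay = 24 × $6,317.49 + $5,000.00 = $156,619.76.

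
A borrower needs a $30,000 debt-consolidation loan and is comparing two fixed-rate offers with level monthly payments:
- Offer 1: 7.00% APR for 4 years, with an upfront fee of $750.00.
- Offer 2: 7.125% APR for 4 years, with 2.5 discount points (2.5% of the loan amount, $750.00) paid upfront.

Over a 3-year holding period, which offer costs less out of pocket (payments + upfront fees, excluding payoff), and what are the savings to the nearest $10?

Offer 1: at 7.00% the monthly rate is 0.0058333, so the payment is 30,000 × 0.0058333 / (1 − 1.0058333^−48) = $718.39.
Offer 2: monthly rate = 7.125%/12 = 0.0059375; payment = 30,000 × 0.0059375 / (1 − (1+0.0059375)^−48) = $720.13.
Over 36 months: Offer 1 costs 36 × $718.39 + $750.00 = $26,612.04; Offer 2 costs 36 × $720.13 + $750.00 = $26,674.68.
Offer 1 is cheaper by $26,674.68 − $26,612.04 = $62.64.

Offer 1 by $60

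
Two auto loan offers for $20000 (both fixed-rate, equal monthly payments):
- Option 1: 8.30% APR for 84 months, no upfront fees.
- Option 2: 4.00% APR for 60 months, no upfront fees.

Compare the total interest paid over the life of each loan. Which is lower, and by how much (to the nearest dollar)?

Option 1: at 8.30% the monthly rate is 0.0069167, so the payment is 20,000 × 0.0069167 / (1 − 1.0069167^−84) = $314.72.
Total interest on Option 1 = 84 × $314.72 − $20,000 = $6,436.48.
Option 2: at 4.00% the monthly rate is 0.0033333, so the payment is 20,000 × 0.0033333 / (1 − 1.0033333^−60) = $368.33.
Total interest on Option 2 = 60 × $368.33 − $20,000 = $2,099.80.
Option 2 is lower by $4,336.68.

Option 2 by $4,337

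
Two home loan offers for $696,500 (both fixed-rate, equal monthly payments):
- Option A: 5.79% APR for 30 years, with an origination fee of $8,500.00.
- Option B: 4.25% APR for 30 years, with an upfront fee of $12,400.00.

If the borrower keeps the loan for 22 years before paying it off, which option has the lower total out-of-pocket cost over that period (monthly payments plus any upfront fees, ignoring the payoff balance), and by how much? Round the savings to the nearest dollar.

Option A: at 5.79% the monthly rate is 0.0048250, so the payment is 696,500 × 0.0048250 / (1 − 1.0048250^−360) = $4,082.30.
Option B: monthly rate = 4.25%/12 = 0.0035417; payment = 696,500 × 0.0035417 / (1 − (1+0.0035417)^−360) = $3,426.36.
Over 264 months: Option A costs 264 × $4,082.30 + $8,500.00 = $1,086,227.20; Option B costs 264 × $3,426.36 + $12,400.00 = $916,959.04.
Option B is cheaper by $1,086,227.20 − $916,959.04 = $169,268.16.

Option B by $169,268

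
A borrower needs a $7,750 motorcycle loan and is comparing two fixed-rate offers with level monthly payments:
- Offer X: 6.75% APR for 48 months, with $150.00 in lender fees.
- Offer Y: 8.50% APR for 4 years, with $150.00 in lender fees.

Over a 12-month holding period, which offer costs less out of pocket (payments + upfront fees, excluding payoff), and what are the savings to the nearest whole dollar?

Offer X: monthly rate = 6.75%/12 = 0.0056250; payment = 7,750 × 0.0056250 / (1 − (1+0.0056250)^−48) = $184.69.
Offer Y: monthly rate = 8.5%/12 = 0.0070833; payment = 7,750 × 0.0070833 / (1 − (1+0.0070833)^−48) = $191.02.
Over 12 months: Offer X costs 12 × $184.69 + $150.00 = $2,366.28; Offer Y costs 12 × $191.02 + $150.00 = $2,442.24.
Offer X is cheaper by $2,442.24 − $2,366.28 = $75.96.

Offer X by $76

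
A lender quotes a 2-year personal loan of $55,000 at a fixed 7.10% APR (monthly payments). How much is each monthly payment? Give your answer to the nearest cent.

At 7.10% the monthly rate is 0.0059167, so the payment is 55,000 × 0.0059167 / (1 − 1.0059167^−24) = $2,464.99.

$2,464.99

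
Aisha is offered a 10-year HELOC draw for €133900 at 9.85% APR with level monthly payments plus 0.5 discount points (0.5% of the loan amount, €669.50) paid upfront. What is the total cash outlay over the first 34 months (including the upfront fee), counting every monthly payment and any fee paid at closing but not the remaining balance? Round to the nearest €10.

Monthly rate = 9.85%/12 = 0.0082083; payment = 133,900 × 0.0082083 / (1 − (1+0.0082083)^−120) = €1,758.39.
Total outlay = 34 × €1,758.39 + €669.50 = €60,454.76.

€60,450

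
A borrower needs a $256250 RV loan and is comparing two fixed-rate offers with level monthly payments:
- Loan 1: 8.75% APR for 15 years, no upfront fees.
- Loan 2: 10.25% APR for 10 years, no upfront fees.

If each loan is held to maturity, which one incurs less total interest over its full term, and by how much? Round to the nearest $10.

Loan 1: monthly rate = 8.75%/12 = 0.0072917; payment = 256,250 × 0.0072917 / (1 − (1+0.0072917)^−180) = $2,561.09.
Total interest on Loan 1 = 180 × $2,561.09 − $256,250 = $204,746.20.
Loan 2: monthly rate = 10.25%/12 = 0.0085417; payment = 256,250 × 0.0085417 / (1 − (1+0.0085417)^−120) = $3,421.94.
Total interest on Loan 2 = 120 × $3,421.94 − $256,250 = $154,382.80.
Loan 2 is lower by $50,363.40.

Loan 2 by $50,360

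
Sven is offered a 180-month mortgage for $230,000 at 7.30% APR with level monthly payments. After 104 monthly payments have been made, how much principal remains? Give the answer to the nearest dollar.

$127,855

With monthly rate i = 7.3%/12 = 0.0060833, the balance after k of n payments is P · [(1+i)^n − (1+i)^k] / [(1+i)^n − 1].
(1+0.0060833)^180 = 2.97928346 and (1+0.0060833)^104 = 1.87901946, so the balance is 230,000 × (2.97928346 − 1.87901946) / (2.97928346 − 1) = $127,854.71.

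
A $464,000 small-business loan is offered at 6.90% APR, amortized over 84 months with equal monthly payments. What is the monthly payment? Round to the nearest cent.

At 6.90% the monthly rate is 0.0057500, so the payment is 464,000 × 0.0057500 / (1 − 1.0057500^−84) = $6,980.34.

$6,980.34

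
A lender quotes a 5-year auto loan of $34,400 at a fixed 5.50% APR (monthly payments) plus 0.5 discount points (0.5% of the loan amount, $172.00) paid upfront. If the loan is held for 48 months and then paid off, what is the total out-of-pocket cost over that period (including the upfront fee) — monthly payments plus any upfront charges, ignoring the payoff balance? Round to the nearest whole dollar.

$31,712

Monthly rate = 5.5%/12 = 0.0045833; payment = 34,400 × 0.0045833 / (1 − (1+0.0045833)^−60) = $657.08.
Total outlay = 48 × $657.08 + $172.00 = $31,711.84.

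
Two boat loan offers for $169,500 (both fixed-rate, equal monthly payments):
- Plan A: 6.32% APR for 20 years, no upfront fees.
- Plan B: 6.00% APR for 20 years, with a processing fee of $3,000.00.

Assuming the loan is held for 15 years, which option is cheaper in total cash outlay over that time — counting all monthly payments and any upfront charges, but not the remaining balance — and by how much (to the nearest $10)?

Plan A: monthly rate = 6.32%/12 = 0.0052667; payment = 169,500 × 0.0052667 / (1 − (1+0.0052667)^−240) = $1,245.85.
Plan B: at 6.00% the monthly rate is 0.0050000, so the payment is 169,500 × 0.0050000 / (1 − 1.0050000^−240) = $1,214.35.
Over 180 months: Plan A costs 180 × $1,245.85 = $224,253.00; Plan B costs 180 × $1,214.35 + $3,000.00 = $221,583.00.
Plan B is cheaper by $224,253.00 − $221,583.00 = $2,670.00.

Plan B by $2,670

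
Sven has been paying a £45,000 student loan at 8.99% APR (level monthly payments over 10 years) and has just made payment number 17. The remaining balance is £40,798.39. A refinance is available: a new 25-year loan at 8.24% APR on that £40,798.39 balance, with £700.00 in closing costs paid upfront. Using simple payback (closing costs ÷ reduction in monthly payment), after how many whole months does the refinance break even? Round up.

Current payment = 45,000 × 8.99%/12 / (1 − (1+0.0074917)^−120) = £569.80.
Refinanced payment = 40,798.39 × 0.0068667 / (1 − (1+0.0068667)^−300) = £321.40.
Monthly savings = £569.80 − £321.40 = £248.40.
Break-even = £700.00 / £248.40 = 2.82 → 3 months.

3 months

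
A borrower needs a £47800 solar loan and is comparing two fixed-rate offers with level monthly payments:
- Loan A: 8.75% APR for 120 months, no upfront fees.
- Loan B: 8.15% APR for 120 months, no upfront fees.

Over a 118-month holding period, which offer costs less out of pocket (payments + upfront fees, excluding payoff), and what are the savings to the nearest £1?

Loan B by £1,808

Loan A: at 8.75% the monthly rate is 0.0072917, so the payment is 47,800 × 0.0072917 / (1 − 1.0072917^−120) = £599.06.
Loan B: at 8.15% the monthly rate is 0.0067917, so the payment is 47,800 × 0.0067917 / (1 − 1.0067917^−120) = £583.74.
Over 118 months: Loan A costs 118 × £599.06 = £70,689.08; Loan B costs 118 × £583.74 = £68,881.32.
Loan B is cheaper by £70,689.08 − £68,881.32 = £1,807.76.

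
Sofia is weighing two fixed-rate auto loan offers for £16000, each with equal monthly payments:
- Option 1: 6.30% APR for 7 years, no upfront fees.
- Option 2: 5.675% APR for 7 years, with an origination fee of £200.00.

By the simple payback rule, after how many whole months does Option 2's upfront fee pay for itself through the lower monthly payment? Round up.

Option 1: at 6.30% the monthly rate is 0.0052500, so the payment is 16,000 × 0.0052500 / (1 − 1.0052500^−84) = £236.04.
Option 2: monthly rate = 5.675%/12 = 0.0047292; payment = 16,000 × 0.0047292 / (1 − (1+0.0047292)^−84) = £231.25.
Monthly savings = £236.04 − £231.25 = £4.79.
Break-even = £200.00 / £4.79 = 41.75 → 42 months.

42 months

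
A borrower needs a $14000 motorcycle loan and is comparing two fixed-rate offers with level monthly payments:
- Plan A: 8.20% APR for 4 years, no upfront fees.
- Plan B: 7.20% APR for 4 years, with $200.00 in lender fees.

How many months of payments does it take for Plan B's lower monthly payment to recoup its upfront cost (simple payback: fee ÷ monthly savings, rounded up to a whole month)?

Plan A: monthly rate = 8.2%/12 = 0.0068333; payment = 14,000 × 0.0068333 / (1 − (1+0.0068333)^−48) = $343.10.
Plan B: monthly rate = 7.2%/12 = 0.0060000; payment = 14,000 × 0.0060000 / (1 − (1+0.0060000)^−48) = $336.55.
Monthly savings = $343.10 − $336.55 = $6.55.
Break-even = $200.00 / $6.55 = 30.53 → 31 months.

31 months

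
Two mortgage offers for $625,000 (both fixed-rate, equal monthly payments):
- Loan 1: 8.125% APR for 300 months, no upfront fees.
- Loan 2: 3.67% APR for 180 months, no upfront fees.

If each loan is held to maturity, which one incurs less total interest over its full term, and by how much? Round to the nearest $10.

Loan 2 by $649,050

Loan 1: at 8.125% the monthly rate is 0.0067708, so the payment is 625,000 × 0.0067708 / (1 − 1.0067708^−300) = $4,875.72.
Total interest on Loan 1 = 300 × $4,875.72 − $625,000 = $837,716.00.
Loan 2: at 3.67% the monthly rate is 0.0030583, so the payment is 625,000 × 0.0030583 / (1 − 1.0030583^−180) = $4,520.37.
Total interest on Loan 2 = 180 × $4,520.37 − $625,000 = $188,666.60.
Loan 2 is lower by $649,049.40.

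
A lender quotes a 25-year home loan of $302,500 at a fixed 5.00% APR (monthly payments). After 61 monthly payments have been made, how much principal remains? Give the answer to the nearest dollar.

With monthly rate i = 5%/12 = 0.0041667, the balance after k of n payments is P · [(1+i)^n − (1+i)^k] / [(1+i)^n − 1].
(1+0.0041667)^300 = 3.48129045 and (1+0.0041667)^61 = 1.28870601, so the balance is 302,500 × (3.48129045 − 1.28870601) / (3.48129045 − 1) = $267,303.17.

$267,303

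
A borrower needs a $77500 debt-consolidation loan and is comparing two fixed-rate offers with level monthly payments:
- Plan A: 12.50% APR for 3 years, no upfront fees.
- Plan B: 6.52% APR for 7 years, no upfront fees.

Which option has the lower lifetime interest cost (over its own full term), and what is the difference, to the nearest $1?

Plan A: at 12.50% the monthly rate is 0.0104167, so the payment is 77,500 × 0.0104167 / (1 − 1.0104167^−36) = $2,592.66.
Total interest on Plan A = 36 × $2,592.66 − $77,500 = $15,835.76.
Plan B: at 6.52% the monthly rate is 0.0054333, so the payment is 77,500 × 0.0054333 / (1 − 1.0054333^−84) = $1,151.58.
Total interest on Plan B = 84 × $1,151.58 − $77,500 = $19,232.72.
Plan A is lower by $3,396.96.

Plan A by $3,397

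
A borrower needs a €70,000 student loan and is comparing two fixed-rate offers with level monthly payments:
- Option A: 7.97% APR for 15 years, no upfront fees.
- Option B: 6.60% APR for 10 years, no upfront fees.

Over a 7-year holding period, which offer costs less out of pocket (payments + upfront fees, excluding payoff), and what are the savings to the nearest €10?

Option A by €10,980

Option A: monthly rate = 7.97%/12 = 0.0066417; payment = 70,000 × 0.0066417 / (1 − (1+0.0066417)^−180) = €667.74.
Option B: at 6.60% the monthly rate is 0.0055000, so the payment is 70,000 × 0.0055000 / (1 − 1.0055000^−120) = €798.40.
Over 84 months: Option A costs 84 × €667.74 = €56,090.16; Option B costs 84 × €798.40 = €67,065.60.
Option A is cheaper by €67,065.60 − €56,090.16 = €10,975.44.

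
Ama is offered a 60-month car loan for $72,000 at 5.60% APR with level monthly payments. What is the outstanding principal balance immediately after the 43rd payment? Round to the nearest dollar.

With monthly rate i = 5.6%/12 = 0.0046667, the balance after k of n payments is P · [(1+i)^n − (1+i)^k] / [(1+i)^n − 1].
(1+0.0046667)^60 = 1.32226833 and (1+0.0046667)^43 = 1.22164694, so the balance is 72,000 × (1.32226833 − 1.22164694) / (1.32226833 − 1) = $22,480.46.

$22,480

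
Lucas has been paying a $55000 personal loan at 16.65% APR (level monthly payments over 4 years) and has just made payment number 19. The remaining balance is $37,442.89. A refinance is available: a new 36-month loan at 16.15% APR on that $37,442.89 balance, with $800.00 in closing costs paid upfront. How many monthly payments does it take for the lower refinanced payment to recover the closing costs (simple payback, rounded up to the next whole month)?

Current payment = 55,000 × 16.65%/12 / (1 − (1+0.0138750)^−48) = $1,577.09.
Refinanced payment = 37,442.89 × 0.0134583 / (1 − (1+0.0134583)^−36) = $1,319.16.
Monthly savings = $1,577.09 − $1,319.16 = $257.93.
Break-even = $800.00 / $257.93 = 3.10 → 4 months.

4 months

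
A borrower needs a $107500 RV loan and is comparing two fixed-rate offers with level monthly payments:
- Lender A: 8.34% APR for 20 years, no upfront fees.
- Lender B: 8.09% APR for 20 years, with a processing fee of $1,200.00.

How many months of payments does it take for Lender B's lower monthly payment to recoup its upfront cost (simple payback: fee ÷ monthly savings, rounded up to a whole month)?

72 months

Lender A: monthly rate = 8.34%/12 = 0.0069500; payment = 107,500 × 0.0069500 / (1 − (1+0.0069500)^−240) = $922.05.
Lender B: monthly rate = 8.09%/12 = 0.0067417; payment = 107,500 × 0.0067417 / (1 − (1+0.0067417)^−240) = $905.20.
Monthly savings = $922.05 − $905.20 = $16.85.
Break-even = $1,200.00 / $16.85 = 71.22 → 72 months.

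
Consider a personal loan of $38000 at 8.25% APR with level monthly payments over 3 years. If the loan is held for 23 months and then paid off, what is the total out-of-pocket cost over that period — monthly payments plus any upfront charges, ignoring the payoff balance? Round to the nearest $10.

$27,490

Monthly rate = 8.25%/12 = 0.0068750; payment = 38,000 × 0.0068750 / (1 − (1+0.0068750)^−36) = $1,195.17.
Total outlay = 23 × $1,195.17 = $27,488.91.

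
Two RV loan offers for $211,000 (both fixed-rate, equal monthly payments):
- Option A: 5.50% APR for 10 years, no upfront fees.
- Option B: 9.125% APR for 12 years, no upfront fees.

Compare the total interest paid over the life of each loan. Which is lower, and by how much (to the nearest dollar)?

Option A by $73,133

Option A: at 5.50% the monthly rate is 0.0045833, so the payment is 211,000 × 0.0045833 / (1 − 1.0045833^−120) = $2,289.90.
Total interest on Option A = 120 × $2,289.90 − $211,000 = $63,788.00.
Option B: monthly rate = 9.125%/12 = 0.0076042; payment = 211,000 × 0.0076042 / (1 − (1+0.0076042)^−144) = $2,416.12.
Total interest on Option B = 144 × $2,416.12 − $211,000 = $136,921.28.
Option A is lower by $73,133.28.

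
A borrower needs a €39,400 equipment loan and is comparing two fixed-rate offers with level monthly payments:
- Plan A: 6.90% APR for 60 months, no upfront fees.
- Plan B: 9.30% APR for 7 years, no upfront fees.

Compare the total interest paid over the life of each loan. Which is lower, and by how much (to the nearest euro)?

Plan A: at 6.90% the monthly rate is 0.0057500, so the payment is 39,400 × 0.0057500 / (1 − 1.0057500^−60) = €778.31.
Total interest on Plan A = 60 × €778.31 − €39,400 = €7,298.60.
Plan B: at 9.30% the monthly rate is 0.0077500, so the payment is 39,400 × 0.0077500 / (1 − 1.0077500^−84) = €639.92.
Total interest on Plan B = 84 × €639.92 − €39,400 = €14,353.28.
Plan A is lower by €7,054.68.

Plan A by €7,055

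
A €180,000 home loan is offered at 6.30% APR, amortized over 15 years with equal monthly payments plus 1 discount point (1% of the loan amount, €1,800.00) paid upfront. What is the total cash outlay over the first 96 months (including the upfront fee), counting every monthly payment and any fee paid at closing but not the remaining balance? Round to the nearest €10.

€150,430

Monthly rate = 6.3%/12 = 0.0052500; payment = 180,000 × 0.0052500 / (1 − (1+0.0052500)^−180) = €1,548.27.
Total outlay = 96 × €1,548.27 + €1,800.00 = €150,433.92.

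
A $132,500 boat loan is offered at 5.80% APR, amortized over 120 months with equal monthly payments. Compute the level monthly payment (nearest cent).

Monthly rate = 5.8%/12 = 0.0048333; payment = 132,500 × 0.0048333 / (1 − (1+0.0048333)^−120) = $1,457.75.

$1,457.75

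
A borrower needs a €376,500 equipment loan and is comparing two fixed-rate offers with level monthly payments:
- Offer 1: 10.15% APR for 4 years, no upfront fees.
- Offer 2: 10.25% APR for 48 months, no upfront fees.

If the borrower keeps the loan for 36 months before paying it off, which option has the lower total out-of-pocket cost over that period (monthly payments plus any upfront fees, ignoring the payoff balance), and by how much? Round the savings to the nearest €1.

Offer 1: monthly rate = 10.15%/12 = 0.0084583; payment = 376,500 × 0.0084583 / (1 − (1+0.0084583)^−48) = €9,576.16.
Offer 2: at 10.25% the monthly rate is 0.0085417, so the payment is 376,500 × 0.0085417 / (1 − 1.0085417^−48) = €9,594.28.
Over 36 months: Offer 1 costs 36 × €9,576.16 = €344,741.76; Offer 2 costs 36 × €9,594.28 = €345,394.08.
Offer 1 is cheaper by €345,394.08 − €344,741.76 = €652.32.

Offer 1 by €652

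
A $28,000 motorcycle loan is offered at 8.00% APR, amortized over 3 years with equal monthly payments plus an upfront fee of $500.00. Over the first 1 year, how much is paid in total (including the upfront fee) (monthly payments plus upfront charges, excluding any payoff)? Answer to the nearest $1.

Monthly rate = 8%/12 = 0.0066667; payment = 28,000 × 0.0066667 / (1 − (1+0.0066667)^−36) = $877.42.
Total outlay = 12 × $877.42 + $500.00 = $11,029.04.

$11,029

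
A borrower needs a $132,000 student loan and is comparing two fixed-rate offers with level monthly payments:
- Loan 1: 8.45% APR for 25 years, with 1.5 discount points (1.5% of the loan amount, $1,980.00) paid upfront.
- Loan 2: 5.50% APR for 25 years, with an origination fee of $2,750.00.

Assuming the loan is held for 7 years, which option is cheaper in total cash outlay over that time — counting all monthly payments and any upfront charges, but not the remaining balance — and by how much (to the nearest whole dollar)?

Loan 2 by $20,050

Loan 1: monthly rate = 8.45%/12 = 0.0070417; payment = 132,000 × 0.0070417 / (1 − (1+0.0070417)^−300) = $1,058.46.
Loan 2: monthly rate = 5.5%/12 = 0.0045833; payment = 132,000 × 0.0045833 / (1 − (1+0.0045833)^−300) = $810.60.
Over 84 months: Loan 1 costs 84 × $1,058.46 + $1,980.00 = $90,890.64; Loan 2 costs 84 × $810.60 + $2,750.00 = $70,840.40.
Loan 2 is cheaper by $90,890.64 − $70,840.40 = $20,050.24.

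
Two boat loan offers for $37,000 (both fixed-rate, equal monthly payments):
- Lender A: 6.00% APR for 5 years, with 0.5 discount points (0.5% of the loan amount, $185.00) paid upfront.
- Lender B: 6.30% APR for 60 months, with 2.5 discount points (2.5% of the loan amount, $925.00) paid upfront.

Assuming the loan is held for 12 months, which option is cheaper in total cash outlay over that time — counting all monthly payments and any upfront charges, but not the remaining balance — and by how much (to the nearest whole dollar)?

Lender A: monthly rate = 6%/12 = 0.0050000; payment = 37,000 × 0.0050000 / (1 − (1+0.0050000)^−60) = $715.31.
Lender B: monthly rate = 6.3%/12 = 0.0052500; payment = 37,000 × 0.0052500 / (1 − (1+0.0052500)^−60) = $720.49.
Over 12 months: Lender A costs 12 × $715.31 + $185.00 = $8,768.72; Lender B costs 12 × $720.49 + $925.00 = $9,570.88.
Lender A is cheaper by $9,570.88 − $8,768.72 = $802.16.

Lender A by $802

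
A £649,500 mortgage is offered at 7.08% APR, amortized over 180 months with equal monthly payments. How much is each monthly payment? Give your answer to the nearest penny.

£5,866.98

Monthly rate = 7.08%/12 = 0.0059000; payment = 649,500 × 0.0059000 / (1 − (1+0.0059000)^−180) = £5,866.98.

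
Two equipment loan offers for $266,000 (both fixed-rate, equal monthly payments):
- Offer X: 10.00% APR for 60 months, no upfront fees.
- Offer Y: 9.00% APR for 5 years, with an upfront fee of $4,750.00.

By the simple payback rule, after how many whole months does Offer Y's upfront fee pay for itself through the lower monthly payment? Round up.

Offer X: at 10.00% the monthly rate is 0.0083333, so the payment is 266,000 × 0.0083333 / (1 − 1.0083333^−60) = $5,651.71.
Offer Y: at 9.00% the monthly rate is 0.0075000, so the payment is 266,000 × 0.0075000 / (1 − 1.0075000^−60) = $5,521.72.
Monthly savings = $5,651.71 − $5,521.72 = $129.99.
Break-even = $4,750.00 / $129.99 = 36.54 → 37 months.

37 months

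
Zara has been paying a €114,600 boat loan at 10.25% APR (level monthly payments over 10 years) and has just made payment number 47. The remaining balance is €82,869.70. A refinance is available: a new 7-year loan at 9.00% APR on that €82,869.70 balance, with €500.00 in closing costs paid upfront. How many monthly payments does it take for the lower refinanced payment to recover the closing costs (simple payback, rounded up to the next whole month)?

3 months

Current payment = 114,600 × 10.25%/12 / (1 − (1+0.0085417)^−120) = €1,530.36.
Refinanced payment = 82,869.70 × 0.0075000 / (1 − (1+0.0075000)^−84) = €1,333.30.
Monthly savings = €1,530.36 − €1,333.30 = €197.06.
Break-even = €500.00 / €197.06 = 2.54 → 3 months.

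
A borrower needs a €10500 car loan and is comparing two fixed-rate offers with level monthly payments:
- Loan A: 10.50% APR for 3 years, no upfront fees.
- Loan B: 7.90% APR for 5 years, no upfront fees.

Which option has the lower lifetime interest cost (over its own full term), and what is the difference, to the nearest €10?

Loan A: at 10.50% the monthly rate is 0.0087500, so the payment is 10,500 × 0.0087500 / (1 − 1.0087500^−36) = €341.28.
Total interest on Loan A = 36 × €341.28 − €10,500 = €1,786.08.
Loan B: monthly rate = 7.9%/12 = 0.0065833; payment = 10,500 × 0.0065833 / (1 − (1+0.0065833)^−60) = €212.40.
Total interest on Loan B = 60 × €212.40 − €10,500 = €2,244.00.
Loan A is lower by €457.92.

Loan A by €460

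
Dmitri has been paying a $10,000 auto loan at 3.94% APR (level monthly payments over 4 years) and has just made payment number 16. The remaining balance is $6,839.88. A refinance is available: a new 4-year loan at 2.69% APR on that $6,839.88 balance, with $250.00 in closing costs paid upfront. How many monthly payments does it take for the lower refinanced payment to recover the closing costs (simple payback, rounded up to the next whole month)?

Current payment = 10,000 × 3.94%/12 / (1 − (1+0.0032833)^−48) = $225.52.
Refinanced payment = 6,839.88 × 0.0022417 / (1 − (1+0.0022417)^−48) = $150.46.
Monthly savings = $225.52 − $150.46 = $75.06.
Break-even = $250.00 / $75.06 = 3.33 → 4 months.

4 months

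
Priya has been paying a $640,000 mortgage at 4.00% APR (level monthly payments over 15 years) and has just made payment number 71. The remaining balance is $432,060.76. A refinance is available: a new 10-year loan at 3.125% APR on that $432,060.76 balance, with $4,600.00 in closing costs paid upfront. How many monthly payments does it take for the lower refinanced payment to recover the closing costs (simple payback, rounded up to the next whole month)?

Current payment = 640,000 × 4%/12 / (1 − (1+0.0033333)^−180) = $4,734.00.
Refinanced payment = 432,060.76 × 0.0026042 / (1 − (1+0.0026042)^−120) = $4,196.99.
Monthly savings = $4,734.00 − $4,196.99 = $537.01.
Break-even = $4,600.00 / $537.01 = 8.57 → 9 months.

9 months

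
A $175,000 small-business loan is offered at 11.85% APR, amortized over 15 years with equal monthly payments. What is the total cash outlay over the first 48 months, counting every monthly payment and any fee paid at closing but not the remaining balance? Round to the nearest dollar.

Monthly rate = 11.85%/12 = 0.0098750; payment = 175,000 × 0.0098750 / (1 − (1+0.0098750)^−180) = $2,083.44.
Total outlay = 48 × $2,083.44 = $100,005.12.

$100,005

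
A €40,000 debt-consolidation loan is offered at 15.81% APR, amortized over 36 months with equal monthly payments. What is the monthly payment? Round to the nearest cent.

€1,402.53

Monthly rate = 15.81%/12 = 0.0131750; payment = 40,000 × 0.0131750 / (1 − (1+0.0131750)^−36) = €1,402.53.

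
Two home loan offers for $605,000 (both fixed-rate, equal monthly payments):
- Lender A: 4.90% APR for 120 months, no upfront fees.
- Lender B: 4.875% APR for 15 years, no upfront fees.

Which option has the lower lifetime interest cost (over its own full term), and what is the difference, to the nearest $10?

Lender A: at 4.90% the monthly rate is 0.0040833, so the payment is 605,000 × 0.0040833 / (1 − 1.0040833^−120) = $6,387.43.
Total interest on Lender A = 120 × $6,387.43 − $605,000 = $161,491.60.
Lender B: at 4.875% the monthly rate is 0.0040625, so the payment is 605,000 × 0.0040625 / (1 − 1.0040625^−180) = $4,745.00.
Total interest on Lender B = 180 × $4,745.00 − $605,000 = $249,100.00.
Lender A is lower by $87,608.40.

Lender A by $87,610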